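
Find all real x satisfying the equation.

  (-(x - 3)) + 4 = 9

Step 1. [(-(x - 3)) + 4 = 9] +4 is outermost — subtract 4 both sides. So sub: -(x - 3) = 5.
Step 2. [-(x - 3) = 5] flip signs both sides, so neg: x - 3 = -5.
Step 3. [x - 3 = -5] -3 is outermost — add 3 both sides, so sub: x = -2.

Answer: x ∈ {-2}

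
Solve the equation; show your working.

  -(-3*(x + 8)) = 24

Step 1. [-(-3*(x + 8)) = 24] flip signs both sides ⇒ neg: -3*(x + 8) = -24.
Step 2. [-3*(x + 8) = -24] -3·(inner) — divide through by -3, so div: x + 8 = 8.
Step 3. [x + 8 = 8] the outer +8 inverts by subtracting 8 ⇒ sub: x = 0.

Answer: x ∈ {0}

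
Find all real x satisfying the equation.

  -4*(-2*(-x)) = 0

Step 1. [-4*(-2*(-x)) = 0] -4 out front; divide by -4, so div: -2*(-x) = 0.
Step 2. [-2*(-x) = 0] LHS = -2·(…); ÷-2 both sides. So div: -x = 0.
Step 3. [-x = 0] leading − — multiply by −1 ⇒ neg: x = 0.

Answer: x ∈ {0}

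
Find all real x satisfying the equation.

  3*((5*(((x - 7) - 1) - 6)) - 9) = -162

Step 1. [3*((5*(((x - 7) - 1) - 6)) - 9) = -162] LHS = 3·(…); ÷3 both sides ⇒ div: (5*(((x - 7) - 1) - 6)) - 9 = -54.
Step 2. [(5*(((x - 7) - 1) - 6)) - 9 = -54] peel the -9: add 9 from each side ⇒ sub: 5*(((x - 7) - 1) - 6) = -45.
Step 3. [5*(((x - 7) - 1) - 6) = -45] leading coefficient 5: divide by 5. So div: ((x - 7) - 1) - 6 = -9.
Step 4. [((x - 7) - 1) - 6 = -9] peel the -6: add 6 from each side, so sub: (x - 7) - 1 = -3.
Step 5. [(x - 7) - 1 = -3] -1 is outermost — add 1 both sides. So sub: x - 7 = -2.
Step 6. [x - 7 = -2] peel the -7: add 7 from each side. So sub: x = 5.

Answer: x ∈ {5}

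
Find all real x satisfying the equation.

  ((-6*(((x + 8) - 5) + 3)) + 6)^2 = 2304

Step 1. [((-6*(((x + 8) - 5) + 3)) + 6)^2 = 2304] 2304 ≥ 0, LHS is (·)² — take ±√ ⇒ sqrt: (-6*(((x + 8) - 5) + 3)) + 6 = 48 or -48.
Step 2. [(-6*(((x + 8) - 5) + 3)) + 6 = 48 or -48] -6 divides every term; factor it out ⇒ factor: (((x + 8) - 5) + 3) - 1 = -8 or 8.
Step 3. [(((x + 8) - 5) + 3) - 1 = -8 or 8] the outer -1 inverts by adding 1, so sub: ((x + 8) - 5) + 3 = -7 or 9.
Step 4. [((x + 8) - 5) + 3 = -7 or 9] peel the +3: subtract 3 from each side. So sub: (x + 8) - 5 = -10 or 6.
Step 5. [(x + 8) - 5 = -10 or 6] the outer -5 inverts by adding 5, so sub: x + 8 = -5 or 11.
Step 6. [x + 8 = -5 or 11] subtract 8: x sits inside (… + 8), so sub: x = -13 or 3.

Answer: x ∈ {-13, 3}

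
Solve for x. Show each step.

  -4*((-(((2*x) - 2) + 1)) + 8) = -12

Step 1. [-4*((-(((2*x) - 2) + 1)) + 8) = -12] -4·(inner) — divide through by -4 ⇒ div: (-(((2*x) - 2) + 1)) + 8 = 3.
Step 2. [(-(((2*x) - 2) + 1)) + 8 = 3] 8 comes off first (subtract 8) ⇒ sub: -(((2*x) - 2) + 1) = -5.
Step 3. [-(((2*x) - 2) + 1) = -5] flip signs both sides, so neg: ((2*x) - 2) + 1 = 5.
Step 4. [((2*x) - 2) + 1 = 5] the outer +1 inverts by subtracting 1. So sub: (2*x) - 2 = 4.
Step 5. [(2*x) - 2 = 4] common factor 2 (LHS and 4) — divide through. So factor: x - 1 = 2.
Step 6. [x - 1 = 2] peel the -1: add 1 from each side, so sub: x = 3.

Answer: x ∈ {3}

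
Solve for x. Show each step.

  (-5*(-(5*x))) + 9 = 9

Step 1. [(-5*(-(5*x))) + 9 = 9] subtract 9: x sits inside (… + 9). So sub: -5*(-(5*x)) = 0.
Step 2. [-5*(-(5*x)) = 0] LHS = -5·(…); ÷-5 both sides. So div: -(5*x) = 0.
Step 3. [-(5*x) = 0] flip signs both sides ⇒ neg: 5*x = 0.
Step 4. [5*x = 0] 5·(inner) — divide through by 5 ⇒ div: x = 0.

Answer: x ∈ {0}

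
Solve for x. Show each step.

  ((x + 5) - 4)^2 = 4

Step 1. [((x + 5) - 4)^2 = 4] √ both sides: 4 ≥ 0 gives two branches, so sqrt: (x + 5) - 4 = 2 or -2.
Step 2. [(x + 5) - 4 = 2 or -2] peel the -4: add 4 from each side ⇒ sub: x + 5 = 6 or 2.
Step 3. [x + 5 = 6 or 2] +5 is outermost — subtract 5 both sides, so sub: x = 1 or -3.

Answer: x ∈ {-3, 1}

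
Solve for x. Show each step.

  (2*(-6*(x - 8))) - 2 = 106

Step 1. [(2*(-6*(x - 8))) - 2 = 106] -2 is outermost — add 2 both sides, so sub: 2*(-6*(x - 8)) = 108.
Step 2. [2*(-6*(x - 8)) = 108] 2 out front; divide by 2. So div: -6*(x - 8) = 54.
Step 3. [-6*(x - 8) = 54] divide by the outer -6. So div: x - 8 = -9.
Step 4. [x - 8 = -9] 8 comes off first (add 8). So sub: x = -1.

Answer: x ∈ {-1}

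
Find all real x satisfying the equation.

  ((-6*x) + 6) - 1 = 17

Step 1. [((-6*x) + 6) - 1 = 17] 1 comes off first (add 1). So sub: (-6*x) + 6 = 18.
Step 2. [(-6*x) + 6 = 18] peel the +6: subtract 6 from each side, so sub: -6*x = 12.
Step 3. [-6*x = 12] LHS = -6·(…); ÷-6 both sides. So div: x = -2.

Answer: x ∈ {-2}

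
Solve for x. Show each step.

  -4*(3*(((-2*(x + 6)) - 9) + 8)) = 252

Step 1. [-4*(3*(((-2*(x + 6)) - 9) + 8)) = 252] divide by the outer -4. So div: 3*(((-2*(x + 6)) - 9) + 8) = -63.
Step 2. [3*(((-2*(x + 6)) - 9) + 8) = -63] LHS = 3·(…); ÷3 both sides, so div: ((-2*(x + 6)) - 9) + 8 = -21.
Step 3. [((-2*(x + 6)) - 9) + 8 = -21] 8 comes off first (subtract 8) ⇒ sub: (-2*(x + 6)) - 9 = -29.
Step 4. [(-2*(x + 6)) - 9 = -29] peel the -9: add 9 from each side ⇒ sub: -2*(x + 6) = -20.
Step 5. [-2*(x + 6) = -20] -2·(inner) — divide through by -2. So div: x + 6 = 10.
Step 6. [x + 6 = 10] 6 comes off first (subtract 6), so sub: x = 4.

Answer: x ∈ {4}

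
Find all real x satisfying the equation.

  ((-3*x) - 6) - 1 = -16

Step 1. [((-3*x) - 6) - 1 = -16] 1 comes off first (add 1). So sub: (-3*x) - 6 = -15.
Step 2. [(-3*x) - 6 = -15] common factor -3 (LHS and -15) — divide through, so factor: x + 2 = 5.
Step 3. [x + 2 = 5] the outer +2 inverts by subtracting 2, so sub: x = 3.

Answer: x ∈ {3}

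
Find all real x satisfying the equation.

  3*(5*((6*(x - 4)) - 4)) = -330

Step 1. [3*(5*((6*(x - 4)) - 4)) = -330] LHS = 3·(…); ÷3 both sides, so div: 5*((6*(x - 4)) - 4) = -110.
Step 2. [5*((6*(x - 4)) - 4) = -110] divide by the outer 5. So div: (6*(x - 4)) - 4 = -22.
Step 3. [(6*(x - 4)) - 4 = -22] 4 comes off first (add 4). So sub: 6*(x - 4) = -18.
Step 4. [6*(x - 4) = -18] leading coefficient 6: divide by 6 ⇒ div: x - 4 = -3.
Step 5. [x - 4 = -3] add 4: x sits inside (… - 4). So sub: x = 1.

Answer: x ∈ {1}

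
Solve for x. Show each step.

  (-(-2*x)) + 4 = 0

Step 1. [(-(-2*x)) + 4 = 0] 4 comes off first (subtract 4). So sub: -(-2*x) = -4.
Step 2. [-(-2*x) = -4] LHS negated; negate both sides, so neg: -2*x = 4.
Step 3. [-2*x = 4] -2·(inner) — divide through by -2. So div: x = -2.

Answer: x ∈ {-2}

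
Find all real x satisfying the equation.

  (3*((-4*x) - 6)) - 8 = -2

Step 1. [(3*((-4*x) - 6)) - 8 = -2] peel the -8: add 8 from each side, so sub: 3*((-4*x) - 6) = 6.
Step 2. [3*((-4*x) - 6) = 6] 3·(inner) — divide through by 3. So div: (-4*x) - 6 = 2.
Step 3. [(-4*x) - 6 = 2] 6 comes off first (add 6), so sub: -4*x = 8.
Step 4. [-4*x = 8] -4 out front; divide by -4 ⇒ div: x = -2.

Answer: x ∈ {-2}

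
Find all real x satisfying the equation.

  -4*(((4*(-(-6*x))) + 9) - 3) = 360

Step 1. [-4*(((4*(-(-6*x))) + 9) - 3) = 360] -4·(inner) — divide through by -4 ⇒ div: ((4*(-(-6*x))) + 9) - 3 = -90.
Step 2. [((4*(-(-6*x))) + 9) - 3 = -90] the outer -3 inverts by adding 3. So sub: (4*(-(-6*x))) + 9 = -87.
Step 3. [(4*(-(-6*x))) + 9 = -87] +9 is outermost — subtract 9 both sides, so sub: 4*(-(-6*x)) = -96.
Step 4. [4*(-(-6*x)) = -96] 4 out front; divide by 4 ⇒ div: -(-6*x) = -24.
Step 5. [-(-6*x) = -24] LHS negated; negate both sides ⇒ neg: -6*x = 24.
Step 6. [-6*x = 24] -6 out front; divide by -6, so div: x = -4.

Answer: x ∈ {-4}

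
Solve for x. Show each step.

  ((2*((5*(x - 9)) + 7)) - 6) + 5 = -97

Step 1. [((2*((5*(x - 9)) + 7)) - 6) + 5 = -97] the outer +5 inverts by subtracting 5. So sub: (2*((5*(x - 9)) + 7)) - 6 = -102.
Step 2. [(2*((5*(x - 9)) + 7)) - 6 = -102] 6 comes off first (add 6). So sub: 2*((5*(x - 9)) + 7) = -96.
Step 3. [2*((5*(x - 9)) + 7) = -96] 2 out front; divide by 2, so div: (5*(x - 9)) + 7 = -48.
Step 4. [(5*(x - 9)) + 7 = -48] subtract 7: x sits inside (… + 7). So sub: 5*(x - 9) = -55.
Step 5. [5*(x - 9) = -55] LHS = 5·(…); ÷5 both sides. So div: x - 9 = -11.
Step 6. [x - 9 = -11] add 9: x sits inside (… - 9), so sub: x = -2.

Answer: x ∈ {-2}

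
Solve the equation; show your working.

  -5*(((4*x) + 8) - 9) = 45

Step 1. [-5*(((4*x) + 8) - 9) = 45] -5 out front; divide by -5. So div: ((4*x) + 8) - 9 = -9.
Step 2. [((4*x) + 8) - 9 = -9] the outer -9 inverts by adding 9, so sub: (4*x) + 8 = 0.
Step 3. [(4*x) + 8 = 0] +8 is outermost — subtract 8 both sides, so sub: 4*x = -8.
Step 4. [4*x = -8] 4 out front; divide by 4, so div: x = -2.

Answer: x ∈ {-2}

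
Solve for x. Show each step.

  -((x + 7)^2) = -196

Step 1. [-((x + 7)^2) = -196] leading − — multiply by −1, so neg: (x + 7)^2 = 196.
Step 2. [(x + 7)^2 = 196] 196 ≥ 0, LHS is (·)² — take ±√ ⇒ sqrt: x + 7 = 14 or -14.
Step 3. [x + 7 = 14 or -14] 7 comes off first (subtract 7) ⇒ sub: x = 7 or -21.

Answer: x ∈ {-21, 7}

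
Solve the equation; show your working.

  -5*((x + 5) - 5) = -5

Step 1. [-5*((x + 5) - 5) = -5] -5 out front; divide by -5. So div: (x + 5) - 5 = 1.
Step 2. [(x + 5) - 5 = 1] -5 is outermost — add 5 both sides, so sub: x + 5 = 6.
Step 3. [x + 5 = 6] the outer +5 inverts by subtracting 5 ⇒ sub: x = 1.

Answer: x ∈ {1}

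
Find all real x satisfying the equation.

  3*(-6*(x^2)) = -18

Step 1. [3*(-6*(x^2)) = -18] LHS = 3·(…); ÷3 both sides, so div: -6*(x^2) = -6.
Step 2. [-6*(x^2) = -6] -6·(inner) — divide through by -6 ⇒ div: x^2 = 1.
Step 3. [x^2 = 1] √ both sides: 1 ≥ 0 gives two branches ⇒ sqrt: x = 1 or -1.

Answer: x ∈ {-1, 1}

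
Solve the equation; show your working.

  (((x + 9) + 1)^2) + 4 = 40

Step 1. [(((x + 9) + 1)^2) + 4 = 40] 4 comes off first (subtract 4) ⇒ sub: ((x + 9) + 1)^2 = 36.
Step 2. [((x + 9) + 1)^2 = 36] √ both sides: 36 ≥ 0 gives two branches ⇒ sqrt: (x + 9) + 1 = 6 or -6.
Step 3. [(x + 9) + 1 = 6 or -6] +1 is outermost — subtract 1 both sides ⇒ sub: x + 9 = 5 or -7.
Step 4. [x + 9 = 5 or -7] peel the +9: subtract 9 from each side ⇒ sub: x = -4 or -16.

Answer: x ∈ {-16, -4}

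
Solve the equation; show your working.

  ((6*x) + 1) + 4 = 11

Step 1. [((6*x) + 1) + 4 = 11] +4 is outermost — subtract 4 both sides. So sub: (6*x) + 1 = 7.
Step 2. [(6*x) + 1 = 7] peel the +1: subtract 1 from each side ⇒ sub: 6*x = 6.
Step 3. [6*x = 6] leading coefficient 6: divide by 6, so div: x = 1.

Answer: x ∈ {1}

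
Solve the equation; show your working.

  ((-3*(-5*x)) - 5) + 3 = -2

Step 1. [((-3*(-5*x)) - 5) + 3 = -2] +3 is outermost — subtract 3 both sides. So sub: (-3*(-5*x)) - 5 = -5.
Step 2. [(-3*(-5*x)) - 5 = -5] add 5: x sits inside (… - 5) ⇒ sub: -3*(-5*x) = 0.
Step 3. [-3*(-5*x) = 0] -3 out front; divide by -3, so div: -5*x = 0.
Step 4. [-5*x = 0] leading coefficient -5: divide by -5, so div: x = 0.

Answer: x ∈ {0}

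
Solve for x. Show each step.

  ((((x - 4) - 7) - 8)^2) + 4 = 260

Step 1. [((((x - 4) - 7) - 8)^2) + 4 = 260] subtract 4: x sits inside (… + 4) ⇒ sub: (((x - 4) - 7) - 8)^2 = 256.
Step 2. [(((x - 4) - 7) - 8)^2 = 256] LHS squared, RHS 256 ≥ 0: apply √ (±). So sqrt: ((x - 4) - 7) - 8 = 16 or -16.
Step 3. [((x - 4) - 7) - 8 = 16 or -16] -8 is outermost — add 8 both sides. So sub: (x - 4) - 7 = 24 or -8.
Step 4. [(x - 4) - 7 = 24 or -8] peel the -7: add 7 from each side, so sub: x - 4 = 31 or -1.
Step 5. [x - 4 = 31 or -1] the outer -4 inverts by adding 4 ⇒ sub: x = 35 or 3.

Answer: x ∈ {3, 35}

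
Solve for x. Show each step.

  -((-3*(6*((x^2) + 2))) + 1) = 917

Step 1. [-((-3*(6*((x^2) + 2))) + 1) = 917] LHS negated; negate both sides, so neg: (-3*(6*((x^2) + 2))) + 1 = -917.
Step 2. [(-3*(6*((x^2) + 2))) + 1 = -917] the outer +1 inverts by subtracting 1 ⇒ sub: -3*(6*((x^2) + 2)) = -918.
Step 3. [-3*(6*((x^2) + 2)) = -918] -3 out front; divide by -3, so div: 6*((x^2) + 2) = 306.
Step 4. [6*((x^2) + 2) = 306] LHS = 6·(…); ÷6 both sides, so div: (x^2) + 2 = 51.
Step 5. [(x^2) + 2 = 51] the outer +2 inverts by subtracting 2, so sub: x^2 = 49.
Step 6. [x^2 = 49] LHS squared, RHS 49 ≥ 0: apply √ (±) ⇒ sqrt: x = 7 or -7.

Answer: x ∈ {-7, 7}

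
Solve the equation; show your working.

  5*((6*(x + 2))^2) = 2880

Step 1. [5*((6*(x + 2))^2) = 2880] 5 out front; divide by 5 ⇒ div: (6*(x + 2))^2 = 576.
Step 2. [(6*(x + 2))^2 = 576] √ both sides: 576 ≥ 0 gives two branches, so sqrt: 6*(x + 2) = 24 or -24.
Step 3. [6*(x + 2) = 24 or -24] 6 out front; divide by 6, so div: x + 2 = 4 or -4.
Step 4. [x + 2 = 4 or -4] +2 is outermost — subtract 2 both sides, so sub: x = 2 or -6.

Answer: x ∈ {-6, 2}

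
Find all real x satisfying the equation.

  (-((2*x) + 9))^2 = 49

Step 1. [(-((2*x) + 9))^2 = 49] 49 ≥ 0, LHS is (·)² — take ±√ ⇒ sqrt: -((2*x) + 9) = 7 or -7.
Step 2. [-((2*x) + 9) = 7 or -7] flip signs both sides. So neg: (2*x) + 9 = -7 or 7.
Step 3. [(2*x) + 9 = -7 or 7] 9 comes off first (subtract 9). So sub: 2*x = -16 or -2.
Step 4. [2*x = -16 or -2] LHS = 2·(…); ÷2 both sides, so div: x = -8 or -1.

Answer: x ∈ {-8, -1}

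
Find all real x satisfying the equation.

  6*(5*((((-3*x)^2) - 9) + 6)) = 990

Step 1. [6*(5*((((-3*x)^2) - 9) + 6)) = 990] 6 out front; divide by 6, so div: 5*((((-3*x)^2) - 9) + 6) = 165.
Step 2. [5*((((-3*x)^2) - 9) + 6) = 165] divide by the outer 5. So div: (((-3*x)^2) - 9) + 6 = 33.
Step 3. [(((-3*x)^2) - 9) + 6 = 33] peel the +6: subtract 6 from each side. So sub: ((-3*x)^2) - 9 = 27.
Step 4. [((-3*x)^2) - 9 = 27] the outer -9 inverts by adding 9 ⇒ sub: (-3*x)^2 = 36.
Step 5. [(-3*x)^2 = 36] LHS squared, RHS 36 ≥ 0: apply √ (±). So sqrt: -3*x = 6 or -6.
Step 6. [-3*x = 6 or -6] -3·(inner) — divide through by -3, so div: x = -2 or 2.

Answer: x ∈ {-2, 2}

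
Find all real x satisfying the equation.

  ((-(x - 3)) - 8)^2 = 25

Step 1. [((-(x - 3)) - 8)^2 = 25] 25 ≥ 0, LHS is (·)² — take ±√, so sqrt: (-(x - 3)) - 8 = 5 or -5.
Step 2. [(-(x - 3)) - 8 = 5 or -5] 8 comes off first (add 8). So sub: -(x - 3) = 13 or 3.
Step 3. [-(x - 3) = 13 or 3] leading − — multiply by −1 ⇒ neg: x - 3 = -13 or -3.
Step 4. [x - 3 = -13 or -3] -3 is outermost — add 3 both sides. So sub: x = -10 or 0.

Answer: x ∈ {-10, 0}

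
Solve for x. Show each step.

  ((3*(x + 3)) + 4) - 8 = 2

Step 1. [((3*(x + 3)) + 4) - 8 = 2] 8 comes off first (add 8) ⇒ sub: (3*(x + 3)) + 4 = 10.
Step 2. [(3*(x + 3)) + 4 = 10] peel the +4: subtract 4 from each side ⇒ sub: 3*(x + 3) = 6.
Step 3. [3*(x + 3) = 6] divide by the outer 3 ⇒ div: x + 3 = 2.
Step 4. [x + 3 = 2] 3 comes off first (subtract 3) ⇒ sub: x = -1.

Answer: x ∈ {-1}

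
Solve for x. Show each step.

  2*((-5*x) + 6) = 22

Step 1. [2*((-5*x) + 6) = 22] leading coefficient 2: divide by 2, so div: (-5*x) + 6 = 11.
Step 2. [(-5*x) + 6 = 11] the outer +6 inverts by subtracting 6, so sub: -5*x = 5.
Step 3. [-5*x = 5] -5·(inner) — divide through by -5 ⇒ div: x = -1.

Answer: x ∈ {-1}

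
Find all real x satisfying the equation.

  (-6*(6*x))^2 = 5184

Step 1. [(-6*(6*x))^2 = 5184] 5184 ≥ 0, LHS is (·)² — take ±√. So sqrt: -6*(6*x) = 72 or -72.
Step 2. [-6*(6*x) = 72 or -72] LHS = -6·(…); ÷-6 both sides, so div: 6*x = -12 or 12.
Step 3. [6*x = -12 or 12] 6·(inner) — divide through by 6. So div: x = -2 or 2.

Answer: x ∈ {-2, 2}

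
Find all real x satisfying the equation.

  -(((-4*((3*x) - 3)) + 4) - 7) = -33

Step 1. [-(((-4*((3*x) - 3)) + 4) - 7) = -33] leading − — multiply by −1. So neg: ((-4*((3*x) - 3)) + 4) - 7 = 33.
Step 2. [((-4*((3*x) - 3)) + 4) - 7 = 33] the outer -7 inverts by adding 7 ⇒ sub: (-4*((3*x) - 3)) + 4 = 40.
Step 3. [(-4*((3*x) - 3)) + 4 = 40] common factor -4 (LHS and 40) — divide through ⇒ factor: ((3*x) - 3) - 1 = -10.
Step 4. [((3*x) - 3) - 1 = -10] add 1: x sits inside (… - 1), so sub: (3*x) - 3 = -9.
Step 5. [(3*x) - 3 = -9] common factor 3 (LHS and -9) — divide through. So factor: x - 1 = -3.
Step 6. [x - 1 = -3] -1 is outermost — add 1 both sides. So sub: x = -2.

Answer: x ∈ {-2}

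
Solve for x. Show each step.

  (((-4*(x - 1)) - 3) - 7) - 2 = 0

Step 1. [(((-4*(x - 1)) - 3) - 7) - 2 = 0] peel the -2: add 2 from each side. So sub: ((-4*(x - 1)) - 3) - 7 = 2.
Step 2. [((-4*(x - 1)) - 3) - 7 = 2] 7 comes off first (add 7) ⇒ sub: (-4*(x - 1)) - 3 = 9.
Step 3. [(-4*(x - 1)) - 3 = 9] peel the -3: add 3 from each side ⇒ sub: -4*(x - 1) = 12.
Step 4. [-4*(x - 1) = 12] LHS = -4·(…); ÷-4 both sides ⇒ div: x - 1 = -3.
Step 5. [x - 1 = -3] -1 is outermost — add 1 both sides, so sub: x = -2.

Answer: x ∈ {-2}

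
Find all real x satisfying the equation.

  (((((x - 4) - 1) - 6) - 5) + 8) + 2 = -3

Step 1. [(((((x - 4) - 1) - 6) - 5) + 8) + 2 = -3] 2 comes off first (subtract 2) ⇒ sub: ((((x - 4) - 1) - 6) - 5) + 8 = -5.
Step 2. [((((x - 4) - 1) - 6) - 5) + 8 = -5] +8 is outermost — subtract 8 both sides, so sub: (((x - 4) - 1) - 6) - 5 = -13.
Step 3. [(((x - 4) - 1) - 6) - 5 = -13] add 5: x sits inside (… - 5). So sub: ((x - 4) - 1) - 6 = -8.
Step 4. [((x - 4) - 1) - 6 = -8] add 6: x sits inside (… - 6). So sub: (x - 4) - 1 = -2.
Step 5. [(x - 4) - 1 = -2] 1 comes off first (add 1), so sub: x - 4 = -1.
Step 6. [x - 4 = -1] peel the -4: add 4 from each side, so sub: x = 3.

Answer: x ∈ {3}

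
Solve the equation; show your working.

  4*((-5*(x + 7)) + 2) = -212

Step 1. [4*((-5*(x + 7)) + 2) = -212] LHS = 4·(…); ÷4 both sides ⇒ div: (-5*(x + 7)) + 2 = -53.
Step 2. [(-5*(x + 7)) + 2 = -53] +2 is outermost — subtract 2 both sides ⇒ sub: -5*(x + 7) = -55.
Step 3. [-5*(x + 7) = -55] -5 out front; divide by -5. So div: x + 7 = 11.
Step 4. [x + 7 = 11] the outer +7 inverts by subtracting 7. So sub: x = 4.

Answer: x ∈ {4}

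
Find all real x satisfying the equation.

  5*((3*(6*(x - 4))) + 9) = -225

Step 1. [5*((3*(6*(x - 4))) + 9) = -225] 5·(inner) — divide through by 5 ⇒ div: (3*(6*(x - 4))) + 9 = -45.
Step 2. [(3*(6*(x - 4))) + 9 = -45] subtract 9: x sits inside (… + 9). So sub: 3*(6*(x - 4)) = -54.
Step 3. [3*(6*(x - 4)) = -54] LHS = 3·(…); ÷3 both sides, so div: 6*(x - 4) = -18.
Step 4. [6*(x - 4) = -18] leading coefficient 6: divide by 6, so div: x - 4 = -3.
Step 5. [x - 4 = -3] add 4: x sits inside (… - 4) ⇒ sub: x = 1.

Answer: x ∈ {1}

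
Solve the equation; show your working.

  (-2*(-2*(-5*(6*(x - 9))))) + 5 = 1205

Step 1. [(-2*(-2*(-5*(6*(x - 9))))) + 5 = 1205] subtract 5: x sits inside (… + 5). So sub: -2*(-2*(-5*(6*(x - 9)))) = 1200.
Step 2. [-2*(-2*(-5*(6*(x - 9)))) = 1200] LHS = -2·(…); ÷-2 both sides, so div: -2*(-5*(6*(x - 9))) = -600.
Step 3. [-2*(-5*(6*(x - 9))) = -600] LHS = -2·(…); ÷-2 both sides ⇒ div: -5*(6*(x - 9)) = 300.
Step 4. [-5*(6*(x - 9)) = 300] LHS = -5·(…); ÷-5 both sides ⇒ div: 6*(x - 9) = -60.
Step 5. [6*(x - 9) = -60] leading coefficient 6: divide by 6. So div: x - 9 = -10.
Step 6. [x - 9 = -10] peel the -9: add 9 from each side. So sub: x = -1.

Answer: x ∈ {-1}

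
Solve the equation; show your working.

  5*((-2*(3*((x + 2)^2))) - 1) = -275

Step 1. [5*((-2*(3*((x + 2)^2))) - 1) = -275] divide by the outer 5, so div: (-2*(3*((x + 2)^2))) - 1 = -55.
Step 2. [(-2*(3*((x + 2)^2))) - 1 = -55] add 1: x sits inside (… - 1) ⇒ sub: -2*(3*((x + 2)^2)) = -54.
Step 3. [-2*(3*((x + 2)^2)) = -54] divide by the outer -2, so div: 3*((x + 2)^2) = 27.
Step 4. [3*((x + 2)^2) = 27] 3·(inner) — divide through by 3. So div: (x + 2)^2 = 9.
Step 5. [(x + 2)^2 = 9] 9 ≥ 0, LHS is (·)² — take ±√ ⇒ sqrt: x + 2 = 3 or -3.
Step 6. [x + 2 = 3 or -3] the outer +2 inverts by subtracting 2. So sub: x = 1 or -5.

Answer: x ∈ {-5, 1}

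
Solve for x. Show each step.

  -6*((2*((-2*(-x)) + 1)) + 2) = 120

Step 1. [-6*((2*((-2*(-x)) + 1)) + 2) = 120] -6·(inner) — divide through by -6 ⇒ div: (2*((-2*(-x)) + 1)) + 2 = -20.
Step 2. [(2*((-2*(-x)) + 1)) + 2 = -20] common factor 2 (LHS and -20) — divide through. So factor: ((-2*(-x)) + 1) + 1 = -10.
Step 3. [((-2*(-x)) + 1) + 1 = -10] 1 comes off first (subtract 1) ⇒ sub: (-2*(-x)) + 1 = -11.
Step 4. [(-2*(-x)) + 1 = -11] 1 comes off first (subtract 1) ⇒ sub: -2*(-x) = -12.
Step 5. [-2*(-x) = -12] -2·(inner) — divide through by -2. So div: -x = 6.
Step 6. [-x = 6] LHS negated; negate both sides, so neg: x = -6.

Answer: x ∈ {-6}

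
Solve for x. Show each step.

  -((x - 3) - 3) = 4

Step 1. [-((x - 3) - 3) = 4] leading − — multiply by −1, so neg: (x - 3) - 3 = -4.
Step 2. [(x - 3) - 3 = -4] 3 comes off first (add 3) ⇒ sub: x - 3 = -1.
Step 3. [x - 3 = -1] -3 is outermost — add 3 both sides. So sub: x = 2.

Answer: x ∈ {2}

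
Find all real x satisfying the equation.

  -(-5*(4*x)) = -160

Step 1. [-(-5*(4*x)) = -160] leading − — multiply by −1, so neg: -5*(4*x) = 160.
Step 2. [-5*(4*x) = 160] -5 out front; divide by -5, so div: 4*x = -32.
Step 3. [4*x = -32] divide by the outer 4, so div: x = -8.

Answer: x ∈ {-8}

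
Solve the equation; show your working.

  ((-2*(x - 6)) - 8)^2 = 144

Step 1. [((-2*(x - 6)) - 8)^2 = 144] 144 ≥ 0, LHS is (·)² — take ±√. So sqrt: (-2*(x - 6)) - 8 = 12 or -12.
Step 2. [(-2*(x - 6)) - 8 = 12 or -12] -2 divides every term; factor it out, so factor: (x - 6) + 4 = -6 or 6.
Step 3. [(x - 6) + 4 = -6 or 6] subtract 4: x sits inside (… + 4) ⇒ sub: x - 6 = -10 or 2.
Step 4. [x - 6 = -10 or 2] peel the -6: add 6 from each side ⇒ sub: x = -4 or 8.

Answer: x ∈ {-4, 8}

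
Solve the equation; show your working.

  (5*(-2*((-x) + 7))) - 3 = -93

Step 1. [(5*(-2*((-x) + 7))) - 3 = -93] add 3: x sits inside (… - 3), so sub: 5*(-2*((-x) + 7)) = -90.
Step 2. [5*(-2*((-x) + 7)) = -90] leading coefficient 5: divide by 5 ⇒ div: -2*((-x) + 7) = -18.
Step 3. [-2*((-x) + 7) = -18] leading coefficient -2: divide by -2, so div: (-x) + 7 = 9.
Step 4. [(-x) + 7 = 9] 7 comes off first (subtract 7). So sub: -x = 2.
Step 5. [-x = 2] LHS negated; negate both sides. So neg: x = -2.

Answer: x ∈ {-2}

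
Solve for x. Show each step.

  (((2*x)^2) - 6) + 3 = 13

Step 1. [(((2*x)^2) - 6) + 3 = 13] subtract 3: x sits inside (… + 3) ⇒ sub: ((2*x)^2) - 6 = 10.
Step 2. [((2*x)^2) - 6 = 10] the outer -6 inverts by adding 6. So sub: (2*x)^2 = 16.
Step 3. [(2*x)^2 = 16] √ both sides: 16 ≥ 0 gives two branches, so sqrt: 2*x = 4 or -4.
Step 4. [2*x = 4 or -4] 2 out front; divide by 2. So div: x = 2 or -2.

Answer: x ∈ {-2, 2}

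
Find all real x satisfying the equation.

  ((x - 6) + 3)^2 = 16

Step 1. [((x - 6) + 3)^2 = 16] 16 ≥ 0, LHS is (·)² — take ±√, so sqrt: (x - 6) + 3 = 4 or -4.
Step 2. [(x - 6) + 3 = 4 or -4] subtract 3: x sits inside (… + 3), so sub: x - 6 = 1 or -7.
Step 3. [x - 6 = 1 or -7] 6 comes off first (add 6) ⇒ sub: x = 7 or -1.

Answer: x ∈ {-1, 7}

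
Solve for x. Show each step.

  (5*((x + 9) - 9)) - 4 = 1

Step 1. [(5*((x + 9) - 9)) - 4 = 1] 4 comes off first (add 4), so sub: 5*((x + 9) - 9) = 5.
Step 2. [5*((x + 9) - 9) = 5] 5·(inner) — divide through by 5. So div: (x + 9) - 9 = 1.
Step 3. [(x + 9) - 9 = 1] add 9: x sits inside (… - 9), so sub: x + 9 = 10.
Step 4. [x + 9 = 10] the outer +9 inverts by subtracting 9. So sub: x = 1.

Answer: x ∈ {1}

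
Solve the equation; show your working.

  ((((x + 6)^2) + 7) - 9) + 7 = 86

Step 1. [((((x + 6)^2) + 7) - 9) + 7 = 86] peel the +7: subtract 7 from each side ⇒ sub: (((x + 6)^2) + 7) - 9 = 79.
Step 2. [(((x + 6)^2) + 7) - 9 = 79] 9 comes off first (add 9). So sub: ((x + 6)^2) + 7 = 88.
Step 3. [((x + 6)^2) + 7 = 88] +7 is outermost — subtract 7 both sides, so sub: (x + 6)^2 = 81.
Step 4. [(x + 6)^2 = 81] LHS squared, RHS 81 ≥ 0: apply √ (±), so sqrt: x + 6 = 9 or -9.
Step 5. [x + 6 = 9 or -9] peel the +6: subtract 6 from each side, so sub: x = 3 or -15.

Answer: x ∈ {-15, 3}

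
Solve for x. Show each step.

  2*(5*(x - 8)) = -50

Step 1. [2*(5*(x - 8)) = -50] LHS = 2·(…); ÷2 both sides. So div: 5*(x - 8) = -25.
Step 2. [5*(x - 8) = -25] 5·(inner) — divide through by 5. So div: x - 8 = -5.
Step 3. [x - 8 = -5] 8 comes off first (add 8). So sub: x = 3.

Answer: x ∈ {3}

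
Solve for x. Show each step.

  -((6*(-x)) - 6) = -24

Step 1. [-((6*(-x)) - 6) = -24] leading − — multiply by −1. So neg: (6*(-x)) - 6 = 24.
Step 2. [(6*(-x)) - 6 = 24] 6 divides every term; factor it out. So factor: (-x) - 1 = 4.
Step 3. [(-x) - 1 = 4] the outer -1 inverts by adding 1, so sub: -x = 5.
Step 4. [-x = 5] LHS negated; negate both sides, so neg: x = -5.

Answer: x ∈ {-5}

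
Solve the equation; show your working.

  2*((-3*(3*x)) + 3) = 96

Step 1. [2*((-3*(3*x)) + 3) = 96] 2·(inner) — divide through by 2, so div: (-3*(3*x)) + 3 = 48.
Step 2. [(-3*(3*x)) + 3 = 48] subtract 3: x sits inside (… + 3) ⇒ sub: -3*(3*x) = 45.
Step 3. [-3*(3*x) = 45] leading coefficient -3: divide by -3, so div: 3*x = -15.
Step 4. [3*x = -15] divide by the outer 3 ⇒ div: x = -5.

Answer: x ∈ {-5}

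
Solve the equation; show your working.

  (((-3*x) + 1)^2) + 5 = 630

Step 1. [(((-3*x) + 1)^2) + 5 = 630] the outer +5 inverts by subtracting 5. So sub: ((-3*x) + 1)^2 = 625.
Step 2. [((-3*x) + 1)^2 = 625] LHS squared, RHS 625 ≥ 0: apply √ (±), so sqrt: (-3*x) + 1 = 25 or -25.
Step 3. [(-3*x) + 1 = 25 or -25] the outer +1 inverts by subtracting 1. So sub: -3*x = 24 or -26.
Step 4. [-3*x = 24 or -26] -3 out front; divide by -3, so div: x = -8 or 26/3.

Answer: x ∈ {-8, 26/3}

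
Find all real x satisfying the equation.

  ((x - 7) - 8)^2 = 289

Step 1. [((x - 7) - 8)^2 = 289] √ both sides: 289 ≥ 0 gives two branches ⇒ sqrt: (x - 7) - 8 = 17 or -17.
Step 2. [(x - 7) - 8 = 17 or -17] -8 is outermost — add 8 both sides ⇒ sub: x - 7 = 25 or -9.
Step 3. [x - 7 = 25 or -9] 7 comes off first (add 7). So sub: x = 32 or -2.

Answer: x ∈ {-2, 32}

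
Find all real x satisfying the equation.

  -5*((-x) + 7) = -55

Step 1. [-5*((-x) + 7) = -55] divide by the outer -5, so div: (-x) + 7 = 11.
Step 2. [(-x) + 7 = 11] peel the +7: subtract 7 from each side. So sub: -x = 4.
Step 3. [-x = 4] leading − — multiply by −1 ⇒ neg: x = -4.

Answer: x ∈ {-4}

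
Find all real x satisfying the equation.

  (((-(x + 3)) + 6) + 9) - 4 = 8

Step 1. [(((-(x + 3)) + 6) + 9) - 4 = 8] peel the -4: add 4 from each side, so sub: ((-(x + 3)) + 6) + 9 = 12.
Step 2. [((-(x + 3)) + 6) + 9 = 12] peel the +9: subtract 9 from each side. So sub: (-(x + 3)) + 6 = 3.
Step 3. [(-(x + 3)) + 6 = 3] +6 is outermost — subtract 6 both sides ⇒ sub: -(x + 3) = -3.
Step 4. [-(x + 3) = -3] flip signs both sides ⇒ neg: x + 3 = 3.
Step 5. [x + 3 = 3] subtract 3: x sits inside (… + 3). So sub: x = 0.

Answer: x ∈ {0}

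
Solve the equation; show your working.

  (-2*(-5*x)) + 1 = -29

Step 1. [(-2*(-5*x)) + 1 = -29] peel the +1: subtract 1 from each side. So sub: -2*(-5*x) = -30.
Step 2. [-2*(-5*x) = -30] -2 out front; divide by -2, so div: -5*x = 15.
Step 3. [-5*x = 15] leading coefficient -5: divide by -5 ⇒ div: x = -3.

Answer: x ∈ {-3}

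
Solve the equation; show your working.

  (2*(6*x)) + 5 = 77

Step 1. [(2*(6*x)) + 5 = 77] subtract 5: x sits inside (… + 5). So sub: 2*(6*x) = 72.
Step 2. [2*(6*x) = 72] LHS = 2·(…); ÷2 both sides. So div: 6*x = 36.
Step 3. [6*x = 36] leading coefficient 6: divide by 6. So div: x = 6.

Answer: x ∈ {6}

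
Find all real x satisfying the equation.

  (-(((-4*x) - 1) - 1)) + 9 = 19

Step 1. [(-(((-4*x) - 1) - 1)) + 9 = 19] subtract 9: x sits inside (… + 9), so sub: -(((-4*x) - 1) - 1) = 10.
Step 2. [-(((-4*x) - 1) - 1) = 10] LHS negated; negate both sides. So neg: ((-4*x) - 1) - 1 = -10.
Step 3. [((-4*x) - 1) - 1 = -10] add 1: x sits inside (… - 1). So sub: (-4*x) - 1 = -9.
Step 4. [(-4*x) - 1 = -9] -1 is outermost — add 1 both sides ⇒ sub: -4*x = -8.
Step 5. [-4*x = -8] leading coefficient -4: divide by -4. So div: x = 2.

Answer: x ∈ {2}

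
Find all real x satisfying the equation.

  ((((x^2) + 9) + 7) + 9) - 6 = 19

Step 1. [((((x^2) + 9) + 7) + 9) - 6 = 19] peel the -6: add 6 from each side ⇒ sub: (((x^2) + 9) + 7) + 9 = 25.
Step 2. [(((x^2) + 9) + 7) + 9 = 25] subtract 9: x sits inside (… + 9). So sub: ((x^2) + 9) + 7 = 16.
Step 3. [((x^2) + 9) + 7 = 16] 7 comes off first (subtract 7), so sub: (x^2) + 9 = 9.
Step 4. [(x^2) + 9 = 9] 9 comes off first (subtract 9). So sub: x^2 = 0.
Step 5. [x^2 = 0] LHS squared, RHS 0 ≥ 0: apply √ (±), so sqrt: x = 0.

Answer: x ∈ {0}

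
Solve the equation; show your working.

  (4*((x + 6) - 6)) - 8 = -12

Step 1. [(4*((x + 6) - 6)) - 8 = -12] the outer -8 inverts by adding 8 ⇒ sub: 4*((x + 6) - 6) = -4.
Step 2. [4*((x + 6) - 6) = -4] divide by the outer 4. So div: (x + 6) - 6 = -1.
Step 3. [(x + 6) - 6 = -1] the outer -6 inverts by adding 6. So sub: x + 6 = 5.
Step 4. [x + 6 = 5] the outer +6 inverts by subtracting 6, so sub: x = -1.

Answer: x ∈ {-1}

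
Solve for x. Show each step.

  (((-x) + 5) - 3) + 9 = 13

Step 1. [(((-x) + 5) - 3) + 9 = 13] +9 is outermost — subtract 9 both sides. So sub: ((-x) + 5) - 3 = 4.
Step 2. [((-x) + 5) - 3 = 4] -3 is outermost — add 3 both sides. So sub: (-x) + 5 = 7.
Step 3. [(-x) + 5 = 7] peel the +5: subtract 5 from each side. So sub: -x = 2.
Step 4. [-x = 2] LHS negated; negate both sides. So neg: x = -2.

Answer: x ∈ {-2}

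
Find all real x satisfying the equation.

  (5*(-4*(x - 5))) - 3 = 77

Step 1. [(5*(-4*(x - 5))) - 3 = 77] add 3: x sits inside (… - 3), so sub: 5*(-4*(x - 5)) = 80.
Step 2. [5*(-4*(x - 5)) = 80] LHS = 5·(…); ÷5 both sides ⇒ div: -4*(x - 5) = 16.
Step 3. [-4*(x - 5) = 16] divide by the outer -4, so div: x - 5 = -4.
Step 4. [x - 5 = -4] peel the -5: add 5 from each side. So sub: x = 1.

Answer: x ∈ {1}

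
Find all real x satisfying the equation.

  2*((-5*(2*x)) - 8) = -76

Step 1. [2*((-5*(2*x)) - 8) = -76] 2·(inner) — divide through by 2, so div: (-5*(2*x)) - 8 = -38.
Step 2. [(-5*(2*x)) - 8 = -38] 8 comes off first (add 8), so sub: -5*(2*x) = -30.
Step 3. [-5*(2*x) = -30] LHS = -5·(…); ÷-5 both sides. So div: 2*x = 6.
Step 4. [2*x = 6] 2 out front; divide by 2. So div: x = 3.

Answer: x ∈ {3}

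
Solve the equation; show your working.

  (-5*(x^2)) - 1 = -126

Step 1. [(-5*(x^2)) - 1 = -126] 1 comes off first (add 1), so sub: -5*(x^2) = -125.
Step 2. [-5*(x^2) = -125] -5 out front; divide by -5 ⇒ div: x^2 = 25.
Step 3. [x^2 = 25] √ both sides: 25 ≥ 0 gives two branches. So sqrt: x = 5 or -5.

Answer: x ∈ {-5, 5}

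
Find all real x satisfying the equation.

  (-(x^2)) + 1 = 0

Step 1. [(-(x^2)) + 1 = 0] the outer +1 inverts by subtracting 1, so sub: -(x^2) = -1.
Step 2. [-(x^2) = -1] leading − — multiply by −1 ⇒ neg: x^2 = 1.
Step 3. [x^2 = 1] √ both sides: 1 ≥ 0 gives two branches ⇒ sqrt: x = 1 or -1.

Answer: x ∈ {-1, 1}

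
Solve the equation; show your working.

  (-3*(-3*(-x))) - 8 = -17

Step 1. [(-3*(-3*(-x))) - 8 = -17] the outer -8 inverts by adding 8, so sub: -3*(-3*(-x)) = -9.
Step 2. [-3*(-3*(-x)) = -9] LHS = -3·(…); ÷-3 both sides, so div: -3*(-x) = 3.
Step 3. [-3*(-x) = 3] leading coefficient -3: divide by -3, so div: -x = -1.
Step 4. [-x = -1] flip signs both sides. So neg: x = 1.

Answer: x ∈ {1}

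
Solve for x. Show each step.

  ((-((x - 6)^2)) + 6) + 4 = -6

Step 1. [((-((x - 6)^2)) + 6) + 4 = -6] peel the +4: subtract 4 from each side ⇒ sub: (-((x - 6)^2)) + 6 = -10.
Step 2. [(-((x - 6)^2)) + 6 = -10] the outer +6 inverts by subtracting 6 ⇒ sub: -((x - 6)^2) = -16.
Step 3. [-((x - 6)^2) = -16] LHS negated; negate both sides. So neg: (x - 6)^2 = 16.
Step 4. [(x - 6)^2 = 16] LHS squared, RHS 16 ≥ 0: apply √ (±), so sqrt: x - 6 = 4 or -4.
Step 5. [x - 6 = 4 or -4] the outer -6 inverts by adding 6 ⇒ sub: x = 10 or 2.

Answer: x ∈ {2, 10}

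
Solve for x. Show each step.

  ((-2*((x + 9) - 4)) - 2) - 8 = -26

Step 1. [((-2*((x + 9) - 4)) - 2) - 8 = -26] 8 comes off first (add 8). So sub: (-2*((x + 9) - 4)) - 2 = -18.
Step 2. [(-2*((x + 9) - 4)) - 2 = -18] -2 divides every term; factor it out, so factor: ((x + 9) - 4) + 1 = 9.
Step 3. [((x + 9) - 4) + 1 = 9] the outer +1 inverts by subtracting 1 ⇒ sub: (x + 9) - 4 = 8.
Step 4. [(x + 9) - 4 = 8] -4 is outermost — add 4 both sides, so sub: x + 9 = 12.
Step 5. [x + 9 = 12] the outer +9 inverts by subtracting 9 ⇒ sub: x = 3.

Answer: x ∈ {3}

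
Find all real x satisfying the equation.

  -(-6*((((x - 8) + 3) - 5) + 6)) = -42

Step 1. [-(-6*((((x - 8) + 3) - 5) + 6)) = -42] flip signs both sides, so neg: -6*((((x - 8) + 3) - 5) + 6) = 42.
Step 2. [-6*((((x - 8) + 3) - 5) + 6) = 42] -6 out front; divide by -6. So div: (((x - 8) + 3) - 5) + 6 = -7.
Step 3. [(((x - 8) + 3) - 5) + 6 = -7] +6 is outermost — subtract 6 both sides ⇒ sub: ((x - 8) + 3) - 5 = -13.
Step 4. [((x - 8) + 3) - 5 = -13] the outer -5 inverts by adding 5, so sub: (x - 8) + 3 = -8.
Step 5. [(x - 8) + 3 = -8] 3 comes off first (subtract 3). So sub: x - 8 = -11.
Step 6. [x - 8 = -11] the outer -8 inverts by adding 8 ⇒ sub: x = -3.

Answer: x ∈ {-3}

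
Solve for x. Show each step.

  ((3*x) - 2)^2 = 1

Step 1. [((3*x) - 2)^2 = 1] 1 ≥ 0, LHS is (·)² — take ±√. So sqrt: (3*x) - 2 = 1 or -1.
Step 2. [(3*x) - 2 = 1 or -1] peel the -2: add 2 from each side. So sub: 3*x = 3 or 1.
Step 3. [3*x = 3 or 1] LHS = 3·(…); ÷3 both sides, so div: x = 1 or 1/3.

Answer: x ∈ {1/3, 1}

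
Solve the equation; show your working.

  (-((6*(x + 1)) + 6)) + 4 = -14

Step 1. [(-((6*(x + 1)) + 6)) + 4 = -14] 4 comes off first (subtract 4), so sub: -((6*(x + 1)) + 6) = -18.
Step 2. [-((6*(x + 1)) + 6) = -18] LHS negated; negate both sides ⇒ neg: (6*(x + 1)) + 6 = 18.
Step 3. [(6*(x + 1)) + 6 = 18] 6 divides every term; factor it out, so factor: (x + 1) + 1 = 3.
Step 4. [(x + 1) + 1 = 3] peel the +1: subtract 1 from each side, so sub: x + 1 = 2.
Step 5. [x + 1 = 2] subtract 1: x sits inside (… + 1). So sub: x = 1.

Answer: x ∈ {1}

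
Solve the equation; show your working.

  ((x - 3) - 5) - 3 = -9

Step 1. [((x - 3) - 5) - 3 = -9] 3 comes off first (add 3). So sub: (x - 3) - 5 = -6.
Step 2. [(x - 3) - 5 = -6] -5 is outermost — add 5 both sides. So sub: x - 3 = -1.
Step 3. [x - 3 = -1] -3 is outermost — add 3 both sides. So sub: x = 2.

Answer: x ∈ {2}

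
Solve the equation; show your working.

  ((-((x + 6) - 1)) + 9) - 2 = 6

Step 1. [((-((x + 6) - 1)) + 9) - 2 = 6] peel the -2: add 2 from each side, so sub: (-((x + 6) - 1)) + 9 = 8.
Step 2. [(-((x + 6) - 1)) + 9 = 8] the outer +9 inverts by subtracting 9. So sub: -((x + 6) - 1) = -1.
Step 3. [-((x + 6) - 1) = -1] leading − — multiply by −1. So neg: (x + 6) - 1 = 1.
Step 4. [(x + 6) - 1 = 1] -1 is outermost — add 1 both sides, so sub: x + 6 = 2.
Step 5. [x + 6 = 2] +6 is outermost — subtract 6 both sides, so sub: x = -4.

Answer: x ∈ {-4}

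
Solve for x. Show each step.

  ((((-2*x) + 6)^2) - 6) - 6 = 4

Step 1. [((((-2*x) + 6)^2) - 6) - 6 = 4] 6 comes off first (add 6) ⇒ sub: (((-2*x) + 6)^2) - 6 = 10.
Step 2. [(((-2*x) + 6)^2) - 6 = 10] the outer -6 inverts by adding 6. So sub: ((-2*x) + 6)^2 = 16.
Step 3. [((-2*x) + 6)^2 = 16] 16 ≥ 0, LHS is (·)² — take ±√. So sqrt: (-2*x) + 6 = 4 or -4.
Step 4. [(-2*x) + 6 = 4 or -4] 6 comes off first (subtract 6), so sub: -2*x = -2 or -10.
Step 5. [-2*x = -2 or -10] -2 out front; divide by -2, so div: x = 1 or 5.

Answer: x ∈ {1, 5}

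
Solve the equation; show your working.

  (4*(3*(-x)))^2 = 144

Step 1. [(4*(3*(-x)))^2 = 144] √ both sides: 144 ≥ 0 gives two branches ⇒ sqrt: 4*(3*(-x)) = 12 or -12.
Step 2. [4*(3*(-x)) = 12 or -12] leading coefficient 4: divide by 4, so div: 3*(-x) = 3 or -3.
Step 3. [3*(-x) = 3 or -3] leading coefficient 3: divide by 3. So div: -x = 1 or -1.
Step 4. [-x = 1 or -1] flip signs both sides. So neg: x = -1 or 1.

Answer: x ∈ {-1, 1}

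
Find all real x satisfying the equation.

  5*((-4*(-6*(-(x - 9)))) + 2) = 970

Step 1. [5*((-4*(-6*(-(x - 9)))) + 2) = 970] divide by the outer 5 ⇒ div: (-4*(-6*(-(x - 9)))) + 2 = 194.
Step 2. [(-4*(-6*(-(x - 9)))) + 2 = 194] subtract 2: x sits inside (… + 2) ⇒ sub: -4*(-6*(-(x - 9))) = 192.
Step 3. [-4*(-6*(-(x - 9))) = 192] -4·(inner) — divide through by -4, so div: -6*(-(x - 9)) = -48.
Step 4. [-6*(-(x - 9)) = -48] -6·(inner) — divide through by -6 ⇒ div: -(x - 9) = 8.
Step 5. [-(x - 9) = 8] leading − — multiply by −1. So neg: x - 9 = -8.
Step 6. [x - 9 = -8] the outer -9 inverts by adding 9. So sub: x = 1.

Answer: x ∈ {1}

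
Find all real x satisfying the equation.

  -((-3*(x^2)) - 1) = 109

Step 1. [-((-3*(x^2)) - 1) = 109] leading − — multiply by −1 ⇒ neg: (-3*(x^2)) - 1 = -109.
Step 2. [(-3*(x^2)) - 1 = -109] the outer -1 inverts by adding 1. So sub: -3*(x^2) = -108.
Step 3. [-3*(x^2) = -108] LHS = -3·(…); ÷-3 both sides, so div: x^2 = 36.
Step 4. [x^2 = 36] 36 ≥ 0, LHS is (·)² — take ±√ ⇒ sqrt: x = 6 or -6.

Answer: x ∈ {-6, 6}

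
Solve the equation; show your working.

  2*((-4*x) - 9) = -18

Step 1. [2*((-4*x) - 9) = -18] 2 out front; divide by 2, so div: (-4*x) - 9 = -9.
Step 2. [(-4*x) - 9 = -9] 9 comes off first (add 9), so sub: -4*x = 0.
Step 3. [-4*x = 0] -4 out front; divide by -4 ⇒ div: x = 0.

Answer: x ∈ {0}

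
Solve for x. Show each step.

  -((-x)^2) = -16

Step 1. [-((-x)^2) = -16] LHS negated; negate both sides ⇒ neg: (-x)^2 = 16.
Step 2. [(-x)^2 = 16] √ both sides: 16 ≥ 0 gives two branches. So sqrt: -x = 4 or -4.
Step 3. [-x = 4 or -4] LHS negated; negate both sides, so neg: x = -4 or 4.

Answer: x ∈ {-4, 4}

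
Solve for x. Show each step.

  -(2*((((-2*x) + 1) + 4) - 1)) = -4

Step 1. [-(2*((((-2*x) + 1) + 4) - 1)) = -4] leading − — multiply by −1, so neg: 2*((((-2*x) + 1) + 4) - 1) = 4.
Step 2. [2*((((-2*x) + 1) + 4) - 1) = 4] divide by the outer 2, so div: (((-2*x) + 1) + 4) - 1 = 2.
Step 3. [(((-2*x) + 1) + 4) - 1 = 2] peel the -1: add 1 from each side ⇒ sub: ((-2*x) + 1) + 4 = 3.
Step 4. [((-2*x) + 1) + 4 = 3] 4 comes off first (subtract 4). So sub: (-2*x) + 1 = -1.
Step 5. [(-2*x) + 1 = -1] peel the +1: subtract 1 from each side, so sub: -2*x = -2.
Step 6. [-2*x = -2] divide by the outer -2. So div: x = 1.

Answer: x ∈ {1}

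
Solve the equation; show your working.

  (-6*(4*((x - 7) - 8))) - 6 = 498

Step 1. [(-6*(4*((x - 7) - 8))) - 6 = 498] -6 | LHS and -6 | 498: pull -6 out. So factor: (4*((x - 7) - 8)) + 1 = -83.
Step 2. [(4*((x - 7) - 8)) + 1 = -83] +1 is outermost — subtract 1 both sides ⇒ sub: 4*((x - 7) - 8) = -84.
Step 3. [4*((x - 7) - 8) = -84] 4 out front; divide by 4. So div: (x - 7) - 8 = -21.
Step 4. [(x - 7) - 8 = -21] -8 is outermost — add 8 both sides. So sub: x - 7 = -13.
Step 5. [x - 7 = -13] the outer -7 inverts by adding 7 ⇒ sub: x = -6.

Answer: x ∈ {-6}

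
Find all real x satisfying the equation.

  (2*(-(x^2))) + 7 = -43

Step 1. [(2*(-(x^2))) + 7 = -43] the outer +7 inverts by subtracting 7, so sub: 2*(-(x^2)) = -50.
Step 2. [2*(-(x^2)) = -50] divide by the outer 2, so div: -(x^2) = -25.
Step 3. [-(x^2) = -25] flip signs both sides. So neg: x^2 = 25.
Step 4. [x^2 = 25] √ both sides: 25 ≥ 0 gives two branches ⇒ sqrt: x = 5 or -5.

Answer: x ∈ {-5, 5}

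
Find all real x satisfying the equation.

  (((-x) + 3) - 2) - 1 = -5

Step 1. [(((-x) + 3) - 2) - 1 = -5] -1 is outermost — add 1 both sides. So sub: ((-x) + 3) - 2 = -4.
Step 2. [((-x) + 3) - 2 = -4] the outer -2 inverts by adding 2 ⇒ sub: (-x) + 3 = -2.
Step 3. [(-x) + 3 = -2] the outer +3 inverts by subtracting 3, so sub: -x = -5.
Step 4. [-x = -5] LHS negated; negate both sides. So neg: x = 5.

Answer: x ∈ {5}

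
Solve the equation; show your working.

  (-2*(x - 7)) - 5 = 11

Step 1. [(-2*(x - 7)) - 5 = 11] 5 comes off first (add 5). So sub: -2*(x - 7) = 16.
Step 2. [-2*(x - 7) = 16] leading coefficient -2: divide by -2, so div: x - 7 = -8.
Step 3. [x - 7 = -8] the outer -7 inverts by adding 7, so sub: x = -1.

Answer: x ∈ {-1}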